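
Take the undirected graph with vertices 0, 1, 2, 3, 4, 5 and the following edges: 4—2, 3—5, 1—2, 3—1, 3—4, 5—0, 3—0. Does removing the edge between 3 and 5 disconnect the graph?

No

After removing 3—5, the path 3-0-5 still connects them, so the edge is not a bridge.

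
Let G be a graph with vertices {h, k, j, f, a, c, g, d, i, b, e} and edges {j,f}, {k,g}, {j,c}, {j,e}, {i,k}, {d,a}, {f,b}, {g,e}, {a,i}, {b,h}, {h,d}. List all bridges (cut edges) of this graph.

The edges on the cycle j-f-b-h-d-a-i-k-g-e-j are not bridges since each lies on that cycle.
But removing j - c disconnects j from c — this is a bridge.

c-j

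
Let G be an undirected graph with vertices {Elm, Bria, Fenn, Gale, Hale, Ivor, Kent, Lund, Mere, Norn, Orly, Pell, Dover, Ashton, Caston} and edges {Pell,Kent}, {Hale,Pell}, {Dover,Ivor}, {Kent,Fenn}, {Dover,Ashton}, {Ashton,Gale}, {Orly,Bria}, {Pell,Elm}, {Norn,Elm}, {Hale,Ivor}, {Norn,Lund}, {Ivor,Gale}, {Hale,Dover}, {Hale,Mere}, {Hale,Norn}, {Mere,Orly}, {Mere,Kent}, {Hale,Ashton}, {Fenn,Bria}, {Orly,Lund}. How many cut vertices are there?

Removing Hale increases the component count from 2 to 3, so Hale is a cut vertex.
By contrast removing Ivor leaves 2 components; it is not a cut vertex. No other vertex is a cut vertex either.

1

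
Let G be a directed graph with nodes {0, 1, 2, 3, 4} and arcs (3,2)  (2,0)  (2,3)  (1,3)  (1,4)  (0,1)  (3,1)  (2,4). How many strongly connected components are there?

2

{0, 1, 2, 3} are all mutually reachable — one SCC of size 4.
{4} is an SCC by itself.
That gives 2 strongly connected components.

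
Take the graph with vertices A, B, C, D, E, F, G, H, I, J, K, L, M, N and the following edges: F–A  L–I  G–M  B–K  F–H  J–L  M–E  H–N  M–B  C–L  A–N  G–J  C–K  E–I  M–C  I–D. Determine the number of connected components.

Starting from A we can reach A, F, H, N. That is one component of size 4.
Starting from B we can reach B, C, D, E, G, I, J, K, L, M. That is one component of size 10.
Total: 2 components.

2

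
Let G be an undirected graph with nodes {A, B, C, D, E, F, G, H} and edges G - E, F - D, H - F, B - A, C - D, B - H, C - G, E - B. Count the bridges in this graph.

1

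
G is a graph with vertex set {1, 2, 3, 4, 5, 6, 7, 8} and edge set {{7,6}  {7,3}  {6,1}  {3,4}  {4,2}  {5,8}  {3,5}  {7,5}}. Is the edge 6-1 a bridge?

Yes

Removing 6-1 leaves no path between 6 and 1: the component count goes from 1 to 2. So it is a bridge.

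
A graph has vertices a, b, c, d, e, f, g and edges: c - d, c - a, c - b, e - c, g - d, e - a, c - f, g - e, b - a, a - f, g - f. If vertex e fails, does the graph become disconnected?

Deleting e leaves 1 component (was 1) (its neighbors a, c, g remain connected to each other), so e is not a cut vertex.

No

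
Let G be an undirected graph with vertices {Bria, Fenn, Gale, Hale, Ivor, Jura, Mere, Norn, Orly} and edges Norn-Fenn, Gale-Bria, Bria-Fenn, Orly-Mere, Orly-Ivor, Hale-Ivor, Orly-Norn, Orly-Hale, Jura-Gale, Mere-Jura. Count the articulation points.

1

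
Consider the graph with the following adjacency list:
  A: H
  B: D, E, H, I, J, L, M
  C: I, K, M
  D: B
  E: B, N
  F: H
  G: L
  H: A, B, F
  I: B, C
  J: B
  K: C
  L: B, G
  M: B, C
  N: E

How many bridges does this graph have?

The edges on the cycle M-C-I-B-M are not bridges since each lies on that cycle.
But removing B-H disconnects B from H; removing J-B disconnects J from B; removing B-E disconnects B from E; removing H-F disconnects H from F — these are bridges.
In total 10 edges are bridges.

10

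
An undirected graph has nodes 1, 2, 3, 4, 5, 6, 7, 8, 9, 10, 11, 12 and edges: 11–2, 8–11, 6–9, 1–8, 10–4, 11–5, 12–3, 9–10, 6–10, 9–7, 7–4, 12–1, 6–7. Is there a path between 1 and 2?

Yes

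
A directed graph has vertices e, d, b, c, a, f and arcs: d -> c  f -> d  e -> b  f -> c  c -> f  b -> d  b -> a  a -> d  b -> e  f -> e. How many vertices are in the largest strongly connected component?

6

{a, b, c, d, e, f} are all mutually reachable — one SCC of size 6.
The largest has 6 vertices.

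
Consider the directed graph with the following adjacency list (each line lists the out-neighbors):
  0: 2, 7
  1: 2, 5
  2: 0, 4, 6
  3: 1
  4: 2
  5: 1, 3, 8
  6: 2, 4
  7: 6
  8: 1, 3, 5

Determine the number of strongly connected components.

2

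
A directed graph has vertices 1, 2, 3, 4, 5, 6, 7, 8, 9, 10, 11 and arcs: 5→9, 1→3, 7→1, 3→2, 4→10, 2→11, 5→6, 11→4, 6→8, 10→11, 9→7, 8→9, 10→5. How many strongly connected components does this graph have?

1

{1, 2, 3, 4, 5, 6, 7, 8, 9, 10, 11} are all mutually reachable — one SCC of size 11.
That gives 1 strongly connected component.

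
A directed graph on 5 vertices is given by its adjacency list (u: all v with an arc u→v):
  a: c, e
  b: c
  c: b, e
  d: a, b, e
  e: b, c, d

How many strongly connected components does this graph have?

{a, b, c, d, e} are all mutually reachable — one SCC of size 5.
That gives 1 strongly connected component.

1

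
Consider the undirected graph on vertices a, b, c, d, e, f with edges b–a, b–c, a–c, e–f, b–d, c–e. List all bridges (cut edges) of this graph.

b-d, c-e, e-f

The edges on the cycle b-a-c-b are not bridges since each lies on that cycle.
But removing e–f disconnects e from f; removing c–e disconnects c from e; removing b–d disconnects b from d — these are bridges.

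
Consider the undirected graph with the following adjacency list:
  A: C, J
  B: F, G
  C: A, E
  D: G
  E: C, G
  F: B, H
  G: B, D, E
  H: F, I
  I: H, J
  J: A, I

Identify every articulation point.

G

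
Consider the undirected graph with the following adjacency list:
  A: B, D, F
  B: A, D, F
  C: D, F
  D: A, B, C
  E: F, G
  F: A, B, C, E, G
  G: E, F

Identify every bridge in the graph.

The edges on the cycle F-G-E-F are not bridges since each lies on that cycle.
Every edge lies on some cycle, so there are no bridges.

none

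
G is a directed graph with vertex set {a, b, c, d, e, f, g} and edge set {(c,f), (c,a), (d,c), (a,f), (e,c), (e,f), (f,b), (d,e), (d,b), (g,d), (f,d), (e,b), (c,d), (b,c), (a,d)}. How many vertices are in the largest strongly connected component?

6

{a, b, c, d, e, f} are all mutually reachable — one SCC of size 6.
{g} is an SCC by itself.
The largest has 6 vertices.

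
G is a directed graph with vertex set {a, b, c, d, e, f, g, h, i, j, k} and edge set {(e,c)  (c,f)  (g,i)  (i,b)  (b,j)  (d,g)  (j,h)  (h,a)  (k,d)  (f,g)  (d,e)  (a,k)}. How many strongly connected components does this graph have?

1

{a, b, c, d, e, f, g, h, i, j, k} are all mutually reachable — one SCC of size 11.
That gives 1 strongly connected component.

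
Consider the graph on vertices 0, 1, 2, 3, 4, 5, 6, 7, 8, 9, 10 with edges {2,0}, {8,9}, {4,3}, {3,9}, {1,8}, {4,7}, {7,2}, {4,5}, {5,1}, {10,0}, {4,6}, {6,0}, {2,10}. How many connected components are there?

Starting from 0 we can reach 0, 1, 2, 3, 4, 5, 6, 7, 8, 9, 10. That is one component of size 11.
Total: 1 component.

1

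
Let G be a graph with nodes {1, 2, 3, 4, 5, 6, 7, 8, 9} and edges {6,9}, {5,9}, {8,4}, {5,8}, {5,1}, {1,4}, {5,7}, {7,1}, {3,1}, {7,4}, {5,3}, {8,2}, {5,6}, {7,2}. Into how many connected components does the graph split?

1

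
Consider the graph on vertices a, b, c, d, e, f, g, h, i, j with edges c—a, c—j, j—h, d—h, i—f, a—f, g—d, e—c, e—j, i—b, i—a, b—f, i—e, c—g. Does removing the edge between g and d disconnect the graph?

No

After removing g—d, the path g-c-j-h-d still connects them, so the edge is not a bridge.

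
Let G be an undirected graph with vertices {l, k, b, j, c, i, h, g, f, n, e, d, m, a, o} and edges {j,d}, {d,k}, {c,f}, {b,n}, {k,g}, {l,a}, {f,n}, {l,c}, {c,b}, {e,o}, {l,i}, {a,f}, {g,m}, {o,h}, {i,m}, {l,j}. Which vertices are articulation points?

l, o

Removing l increases the component count from 2 to 3, so l is a cut vertex.
Removing o increases the component count from 2 to 3, so o is a cut vertex.
By contrast removing e leaves 2 components; it is not a cut vertex. No other vertex is a cut vertex either.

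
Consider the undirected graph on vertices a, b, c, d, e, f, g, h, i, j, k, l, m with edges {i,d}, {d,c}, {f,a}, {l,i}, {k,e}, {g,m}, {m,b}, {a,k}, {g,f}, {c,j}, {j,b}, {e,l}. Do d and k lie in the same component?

From d we can reach a, b, c, d, e, f, g, i, j, k, l, m, which includes k.

Yes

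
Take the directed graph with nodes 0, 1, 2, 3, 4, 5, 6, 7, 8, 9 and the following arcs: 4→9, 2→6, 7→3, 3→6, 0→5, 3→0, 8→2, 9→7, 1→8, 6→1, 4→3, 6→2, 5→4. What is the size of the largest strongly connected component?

6

{0, 3, 4, 5, 7, 9} are all mutually reachable — one SCC of size 6.
{1, 2, 6, 8} are all mutually reachable — one SCC of size 4.
The largest has 6 vertices.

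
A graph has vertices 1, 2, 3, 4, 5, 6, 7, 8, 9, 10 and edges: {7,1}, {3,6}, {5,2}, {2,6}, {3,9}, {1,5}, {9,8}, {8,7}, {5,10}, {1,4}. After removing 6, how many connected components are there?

1

With 6 gone, the remaining components are: {1, 2, 3, 4, 5, 7, 8, 9, 10}.
That is 1 component.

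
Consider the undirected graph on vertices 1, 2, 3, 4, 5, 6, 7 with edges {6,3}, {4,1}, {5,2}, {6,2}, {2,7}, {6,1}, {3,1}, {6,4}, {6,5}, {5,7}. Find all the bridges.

The edges on the cycle 6-3-1-6 are not bridges since each lies on that cycle.
Every edge lies on some cycle, so there are no bridges.

none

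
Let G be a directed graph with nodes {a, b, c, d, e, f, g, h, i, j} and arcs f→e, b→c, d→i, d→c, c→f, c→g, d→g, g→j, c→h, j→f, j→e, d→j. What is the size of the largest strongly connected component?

1

{g} is an SCC by itself.
{b} is an SCC by itself.
{a} is an SCC by itself.
{e} is an SCC by itself.
{f} is an SCC by itself.
(and 5 more singleton SCCs)
The largest has 1 vertex.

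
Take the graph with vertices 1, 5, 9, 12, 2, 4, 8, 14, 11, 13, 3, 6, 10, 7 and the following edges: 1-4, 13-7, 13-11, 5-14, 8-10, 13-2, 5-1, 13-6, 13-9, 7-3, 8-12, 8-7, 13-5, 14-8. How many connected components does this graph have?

Starting from 1 we can reach 1, 2, 3, 4, 5, 6, 7, 8, 9, 10, 11, 12, 13, 14. That is one component of size 14.
Total: 1 component.

1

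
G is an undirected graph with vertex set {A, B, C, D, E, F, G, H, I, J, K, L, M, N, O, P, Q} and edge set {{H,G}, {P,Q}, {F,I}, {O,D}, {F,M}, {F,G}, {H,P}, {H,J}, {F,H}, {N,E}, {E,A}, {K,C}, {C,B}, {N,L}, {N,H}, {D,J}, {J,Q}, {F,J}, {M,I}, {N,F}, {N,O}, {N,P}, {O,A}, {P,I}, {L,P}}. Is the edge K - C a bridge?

Removing K - C leaves no path between K and C: the component count goes from 2 to 3. So it is a bridge.

Yes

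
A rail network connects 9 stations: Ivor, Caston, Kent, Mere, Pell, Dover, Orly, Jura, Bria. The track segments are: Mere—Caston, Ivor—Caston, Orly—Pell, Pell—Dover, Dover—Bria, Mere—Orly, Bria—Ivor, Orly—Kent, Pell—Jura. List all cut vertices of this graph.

Orly, Pell

Removing Orly increases the component count from 1 to 2, so Orly is a cut vertex.
Removing Pell increases the component count from 1 to 2, so Pell is a cut vertex.
By contrast removing Ivor leaves 1 component; it is not a cut vertex. No other vertex is a cut vertex either.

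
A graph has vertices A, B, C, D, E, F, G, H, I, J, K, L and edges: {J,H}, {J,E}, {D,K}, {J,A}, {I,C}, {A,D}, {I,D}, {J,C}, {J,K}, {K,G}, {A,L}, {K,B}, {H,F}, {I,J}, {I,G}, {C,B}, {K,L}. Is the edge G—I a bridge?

No

After removing G—I, the path G-K-J-I still connects them, so the edge is not a bridge.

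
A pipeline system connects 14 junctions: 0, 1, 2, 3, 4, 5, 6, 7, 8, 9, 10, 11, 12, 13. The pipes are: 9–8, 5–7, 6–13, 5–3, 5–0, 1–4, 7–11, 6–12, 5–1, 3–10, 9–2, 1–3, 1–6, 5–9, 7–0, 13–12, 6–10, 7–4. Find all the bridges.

The edges on the cycle 6-13-12-6 are not bridges since each lies on that cycle.
But removing 2–9 disconnects 2 from 9; removing 11–7 disconnects 11 from 7; removing 5–9 disconnects 5 from 9; removing 8–9 disconnects 8 from 9 — these are bridges.

11-7, 2-9, 5-9, 8-9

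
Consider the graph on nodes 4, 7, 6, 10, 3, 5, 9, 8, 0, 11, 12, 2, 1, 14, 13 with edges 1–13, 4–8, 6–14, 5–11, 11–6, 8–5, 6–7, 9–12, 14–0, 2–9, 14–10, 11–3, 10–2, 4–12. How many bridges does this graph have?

4

The edges on the cycle 4-8-5-11-6-14-10-2-9-12-4 are not bridges since each lies on that cycle.
But removing 1–13 disconnects 1 from 13; removing 0–14 disconnects 0 from 14; removing 7–6 disconnects 7 from 6; removing 3–11 disconnects 3 from 11 — these are bridges.
That makes 4 bridges.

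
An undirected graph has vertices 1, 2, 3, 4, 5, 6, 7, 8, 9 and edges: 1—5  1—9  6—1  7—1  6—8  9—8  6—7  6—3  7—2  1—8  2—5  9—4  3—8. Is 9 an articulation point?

Deleting 9 raises the number of components from 1 to 2, so 9 is a cut vertex.

Yes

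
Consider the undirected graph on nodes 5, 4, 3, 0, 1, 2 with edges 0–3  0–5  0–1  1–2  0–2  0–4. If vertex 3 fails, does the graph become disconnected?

No

Deleting 3 leaves 1 component (was 1), so 3 is not a cut vertex.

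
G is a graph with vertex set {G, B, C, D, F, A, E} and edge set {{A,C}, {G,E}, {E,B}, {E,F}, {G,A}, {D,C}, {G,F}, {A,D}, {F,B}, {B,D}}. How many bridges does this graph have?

0

The edges on the cycle G-E-B-D-A-G are not bridges since each lies on that cycle.
Every edge lies on some cycle, so there are no bridges.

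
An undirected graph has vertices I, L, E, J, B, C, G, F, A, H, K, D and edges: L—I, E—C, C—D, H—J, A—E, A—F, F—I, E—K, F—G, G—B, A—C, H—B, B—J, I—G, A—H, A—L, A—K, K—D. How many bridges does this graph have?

0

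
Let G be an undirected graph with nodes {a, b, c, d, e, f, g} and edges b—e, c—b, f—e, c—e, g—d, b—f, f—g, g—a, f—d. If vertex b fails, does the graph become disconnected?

Deleting b leaves 1 component (was 1) (its neighbors c, e, f remain connected to each other), so b is not a cut vertex.

No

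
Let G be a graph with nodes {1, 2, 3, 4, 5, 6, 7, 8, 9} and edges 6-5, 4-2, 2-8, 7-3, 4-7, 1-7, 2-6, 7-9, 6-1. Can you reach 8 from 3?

Yes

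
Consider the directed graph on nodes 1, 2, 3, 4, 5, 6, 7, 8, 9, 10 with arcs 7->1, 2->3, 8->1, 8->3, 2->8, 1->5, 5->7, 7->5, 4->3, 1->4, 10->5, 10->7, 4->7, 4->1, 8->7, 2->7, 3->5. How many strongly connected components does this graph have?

{1, 3, 4, 5, 7} are all mutually reachable — one SCC of size 5.
{9} is an SCC by itself.
{6} is an SCC by itself.
{8} is an SCC by itself.
{10} is an SCC by itself.
(and 1 more singleton SCC)
That gives 6 strongly connected components.

6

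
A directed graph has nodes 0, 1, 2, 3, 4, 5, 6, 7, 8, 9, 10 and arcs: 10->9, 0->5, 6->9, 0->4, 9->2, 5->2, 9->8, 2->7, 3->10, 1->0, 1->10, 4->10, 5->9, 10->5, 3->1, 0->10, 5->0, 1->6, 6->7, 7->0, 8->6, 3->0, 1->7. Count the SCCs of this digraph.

{0, 2, 4, 5, 6, 7, 8, 9, 10} are all mutually reachable — one SCC of size 9.
{1} is an SCC by itself.
{3} is an SCC by itself.
That gives 3 strongly connected components.

3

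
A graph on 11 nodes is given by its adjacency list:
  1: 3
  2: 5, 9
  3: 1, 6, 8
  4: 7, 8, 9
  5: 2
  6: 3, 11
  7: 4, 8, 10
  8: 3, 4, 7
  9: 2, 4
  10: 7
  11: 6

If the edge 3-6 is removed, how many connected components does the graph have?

Before removal there is 1 component.
3-6 is a bridge — removing it separates 3's side from 6's side.
After removal: 2 components.

2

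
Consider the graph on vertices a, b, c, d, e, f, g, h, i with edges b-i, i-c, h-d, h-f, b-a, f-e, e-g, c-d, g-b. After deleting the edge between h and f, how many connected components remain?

h and f are still connected via h-d-c-i-b-g-e-f, so the component count stays at 1.

1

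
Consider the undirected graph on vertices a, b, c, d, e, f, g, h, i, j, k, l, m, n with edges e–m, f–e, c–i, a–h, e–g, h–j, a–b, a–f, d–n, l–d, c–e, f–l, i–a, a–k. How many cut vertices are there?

Removing a increases the component count from 1 to 4, so a is a cut vertex.
Removing d increases the component count from 1 to 2, so d is a cut vertex.
Removing e increases the component count from 1 to 3, so e is a cut vertex.
Likewise f, h, l are cut vertices.
By contrast removing i leaves 1 component; it is not a cut vertex. No other vertex is a cut vertex either.

6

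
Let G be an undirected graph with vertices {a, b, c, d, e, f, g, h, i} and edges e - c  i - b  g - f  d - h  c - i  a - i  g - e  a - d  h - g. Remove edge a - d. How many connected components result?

1

a and d are still connected via a-i-c-e-g-h-d, so the component count stays at 1.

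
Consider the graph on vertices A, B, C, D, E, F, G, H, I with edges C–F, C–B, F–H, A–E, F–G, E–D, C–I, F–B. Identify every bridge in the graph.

The edges on the cycle C-F-B-C are not bridges since each lies on that cycle.
But removing A–E disconnects A from E; removing D–E disconnects D from E; removing G–F disconnects G from F; removing C–I disconnects C from I — these are bridges.
In total 5 edges are bridges.

A-E, C-I, D-E, F-G, F-H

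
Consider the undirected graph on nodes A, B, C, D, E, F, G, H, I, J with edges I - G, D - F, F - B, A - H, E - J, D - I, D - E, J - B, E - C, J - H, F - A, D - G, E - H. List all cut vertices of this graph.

D, E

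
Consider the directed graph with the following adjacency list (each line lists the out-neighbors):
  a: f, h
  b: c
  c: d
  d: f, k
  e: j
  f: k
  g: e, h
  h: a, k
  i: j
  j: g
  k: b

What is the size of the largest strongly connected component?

{b, c, d, f, k} are all mutually reachable — one SCC of size 5.
{e, g, j} are all mutually reachable — one SCC of size 3.
{a, h} are all mutually reachable — one SCC of size 2.
{i} is an SCC by itself.
The largest has 5 vertices.

5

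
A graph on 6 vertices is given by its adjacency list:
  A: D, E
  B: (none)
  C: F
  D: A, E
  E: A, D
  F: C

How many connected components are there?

B is isolated — a component by itself.
Starting from C we can reach C, F. That is one component of size 2.
Starting from A we can reach A, D, E. That is one component of size 3.
Total: 3 components.

3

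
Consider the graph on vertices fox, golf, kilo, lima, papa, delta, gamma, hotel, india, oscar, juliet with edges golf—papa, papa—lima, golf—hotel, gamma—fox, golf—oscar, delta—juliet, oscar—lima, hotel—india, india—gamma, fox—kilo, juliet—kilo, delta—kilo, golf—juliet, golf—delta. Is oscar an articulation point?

Deleting oscar leaves 1 component (was 1) (its neighbors golf, lima remain connected to each other), so oscar is not a cut vertex.

No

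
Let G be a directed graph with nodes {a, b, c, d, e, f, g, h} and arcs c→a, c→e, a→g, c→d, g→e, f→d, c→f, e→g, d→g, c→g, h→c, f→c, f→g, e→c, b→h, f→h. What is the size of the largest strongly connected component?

7

{a, c, d, e, f, g, h} are all mutually reachable — one SCC of size 7.
{b} is an SCC by itself.
The largest has 7 vertices.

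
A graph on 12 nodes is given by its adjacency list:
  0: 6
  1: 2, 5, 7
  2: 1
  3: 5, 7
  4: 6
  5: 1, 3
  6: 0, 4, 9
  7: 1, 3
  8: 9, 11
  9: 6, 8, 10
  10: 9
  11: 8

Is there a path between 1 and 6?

No

The component containing 1 is {1, 2, 3, 5, 7}, and 6 is not in it.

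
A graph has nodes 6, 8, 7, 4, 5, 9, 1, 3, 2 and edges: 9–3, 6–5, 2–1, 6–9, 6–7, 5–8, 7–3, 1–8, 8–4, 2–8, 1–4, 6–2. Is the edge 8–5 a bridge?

No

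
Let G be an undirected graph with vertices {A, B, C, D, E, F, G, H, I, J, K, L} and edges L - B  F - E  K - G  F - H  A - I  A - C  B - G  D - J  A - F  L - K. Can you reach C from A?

Yes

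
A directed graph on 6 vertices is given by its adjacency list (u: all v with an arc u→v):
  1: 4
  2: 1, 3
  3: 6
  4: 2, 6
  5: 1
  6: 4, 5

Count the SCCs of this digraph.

1

{1, 2, 3, 4, 5, 6} are all mutually reachable — one SCC of size 6.
That gives 1 strongly connected component.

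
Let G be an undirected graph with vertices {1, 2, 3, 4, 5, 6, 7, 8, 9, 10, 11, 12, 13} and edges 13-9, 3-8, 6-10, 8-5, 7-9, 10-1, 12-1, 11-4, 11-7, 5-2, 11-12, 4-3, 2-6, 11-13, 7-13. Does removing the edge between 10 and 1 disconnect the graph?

After removing 10-1, the path 10-6-2-5-8-3-4-11-12-1 still connects them, so the edge is not a bridge.

No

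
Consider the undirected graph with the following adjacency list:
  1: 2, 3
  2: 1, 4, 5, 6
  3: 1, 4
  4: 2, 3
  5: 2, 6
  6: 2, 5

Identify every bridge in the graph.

The edges on the cycle 2-5-6-2 are not bridges since each lies on that cycle.
Every edge lies on some cycle, so there are no bridges.

none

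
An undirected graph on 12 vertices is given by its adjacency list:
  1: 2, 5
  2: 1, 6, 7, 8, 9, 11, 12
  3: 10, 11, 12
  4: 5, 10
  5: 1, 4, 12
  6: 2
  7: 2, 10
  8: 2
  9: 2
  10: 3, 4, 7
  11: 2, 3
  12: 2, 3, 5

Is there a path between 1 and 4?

Yes

From 1 we can reach 1, 2, 3, 4, 5, 6, 7, 8, 9, 10, 11, 12, which includes 4.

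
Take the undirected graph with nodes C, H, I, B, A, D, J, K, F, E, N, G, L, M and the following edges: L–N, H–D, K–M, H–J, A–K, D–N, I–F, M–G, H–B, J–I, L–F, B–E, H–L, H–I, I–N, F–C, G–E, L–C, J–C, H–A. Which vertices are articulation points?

Removing H increases the component count from 1 to 2, so H is a cut vertex.
By contrast removing N leaves 1 component; it is not a cut vertex. No other vertex is a cut vertex either.

H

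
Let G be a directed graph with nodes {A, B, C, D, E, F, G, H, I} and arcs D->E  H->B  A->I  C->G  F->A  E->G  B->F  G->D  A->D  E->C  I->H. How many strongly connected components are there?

2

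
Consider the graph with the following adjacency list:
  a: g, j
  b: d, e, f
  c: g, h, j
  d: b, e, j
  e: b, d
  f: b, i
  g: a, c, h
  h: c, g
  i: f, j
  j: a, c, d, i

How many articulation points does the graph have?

Removing j increases the component count from 1 to 2, so j is a cut vertex.
By contrast removing d leaves 1 component; it is not a cut vertex. No other vertex is a cut vertex either.

1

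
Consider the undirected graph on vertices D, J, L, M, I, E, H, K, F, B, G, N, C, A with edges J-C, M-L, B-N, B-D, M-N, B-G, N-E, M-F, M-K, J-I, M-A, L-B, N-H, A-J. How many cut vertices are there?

5

Removing A increases the component count from 1 to 2, so A is a cut vertex.
Removing B increases the component count from 1 to 3, so B is a cut vertex.
Removing J increases the component count from 1 to 3, so J is a cut vertex.
Likewise M, N are cut vertices.
By contrast removing D leaves 1 component; it is not a cut vertex. No other vertex is a cut vertex either.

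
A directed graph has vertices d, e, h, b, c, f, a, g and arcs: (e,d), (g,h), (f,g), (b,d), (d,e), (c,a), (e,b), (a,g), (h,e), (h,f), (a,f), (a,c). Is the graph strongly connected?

No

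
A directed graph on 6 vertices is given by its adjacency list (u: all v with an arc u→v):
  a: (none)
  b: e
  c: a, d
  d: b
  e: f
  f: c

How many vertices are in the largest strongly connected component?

{b, c, d, e, f} are all mutually reachable — one SCC of size 5.
{a} is an SCC by itself.
The largest has 5 vertices.

5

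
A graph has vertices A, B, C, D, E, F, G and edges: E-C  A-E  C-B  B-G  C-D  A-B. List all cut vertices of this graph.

B, C

Removing B increases the component count from 2 to 3, so B is a cut vertex.
Removing C increases the component count from 2 to 3, so C is a cut vertex.
By contrast removing G leaves 2 components; it is not a cut vertex. No other vertex is a cut vertex either.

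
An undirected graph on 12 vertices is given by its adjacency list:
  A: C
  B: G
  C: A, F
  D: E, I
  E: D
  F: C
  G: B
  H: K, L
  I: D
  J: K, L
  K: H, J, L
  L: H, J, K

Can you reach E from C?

No

The component containing C is {A, C, F}, and E is not in it.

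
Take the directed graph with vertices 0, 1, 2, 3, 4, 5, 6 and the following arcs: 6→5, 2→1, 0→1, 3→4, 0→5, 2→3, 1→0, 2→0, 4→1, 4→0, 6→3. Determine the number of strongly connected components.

{0, 1} are all mutually reachable — one SCC of size 2.
{2} is an SCC by itself.
{3} is an SCC by itself.
{5} is an SCC by itself.
{6} is an SCC by itself.
(and 1 more singleton SCC)
That gives 6 strongly connected components.

6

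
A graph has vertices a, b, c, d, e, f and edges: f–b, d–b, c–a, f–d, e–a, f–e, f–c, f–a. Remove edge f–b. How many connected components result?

f and b are still connected via f-d-b, so the component count stays at 1.

1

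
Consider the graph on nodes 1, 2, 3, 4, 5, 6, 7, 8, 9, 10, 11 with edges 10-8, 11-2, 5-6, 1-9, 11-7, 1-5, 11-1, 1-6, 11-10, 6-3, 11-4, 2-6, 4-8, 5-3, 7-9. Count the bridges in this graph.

The edges on the cycle 11-4-8-10-11 are not bridges since each lies on that cycle.
Every edge lies on some cycle, so there are no bridges.

0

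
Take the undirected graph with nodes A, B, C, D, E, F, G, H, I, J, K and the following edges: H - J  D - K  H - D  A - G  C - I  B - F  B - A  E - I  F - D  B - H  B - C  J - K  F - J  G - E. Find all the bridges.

The edges on the cycle B-A-G-E-I-C-B are not bridges since each lies on that cycle.
Every edge lies on some cycle, so there are no bridges.

none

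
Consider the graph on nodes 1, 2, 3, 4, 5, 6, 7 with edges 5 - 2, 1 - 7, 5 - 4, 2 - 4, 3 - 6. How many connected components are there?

Starting from 3 we can reach 3, 6. That is one component of size 2.
Starting from 1 we can reach 1, 7. That is one component of size 2.
Starting from 2 we can reach 2, 4, 5. That is one component of size 3.
Total: 3 components.

3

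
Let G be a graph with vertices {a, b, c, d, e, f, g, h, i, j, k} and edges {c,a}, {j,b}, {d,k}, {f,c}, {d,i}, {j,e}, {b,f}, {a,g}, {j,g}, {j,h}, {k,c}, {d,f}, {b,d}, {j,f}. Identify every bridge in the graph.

d-i, e-j, h-j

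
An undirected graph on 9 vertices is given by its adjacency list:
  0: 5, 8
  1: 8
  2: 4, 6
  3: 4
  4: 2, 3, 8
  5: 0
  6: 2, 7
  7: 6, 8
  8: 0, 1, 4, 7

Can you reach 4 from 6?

From 6 we can reach 0, 1, 2, 3, 4, 5, 6, 7, 8, which includes 4.

Yes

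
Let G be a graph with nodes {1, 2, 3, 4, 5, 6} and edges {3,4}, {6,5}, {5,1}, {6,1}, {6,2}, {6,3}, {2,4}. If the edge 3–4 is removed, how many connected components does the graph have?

1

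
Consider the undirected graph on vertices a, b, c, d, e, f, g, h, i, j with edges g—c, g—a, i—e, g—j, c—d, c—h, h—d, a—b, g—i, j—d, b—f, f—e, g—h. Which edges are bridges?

The edges on the cycle g-c-h-g are not bridges since each lies on that cycle.
Every edge lies on some cycle, so there are no bridges.

none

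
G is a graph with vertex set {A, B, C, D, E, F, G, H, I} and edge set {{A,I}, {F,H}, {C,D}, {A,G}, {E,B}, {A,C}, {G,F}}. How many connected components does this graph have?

Starting from B we can reach B, E. That is one component of size 2.
Starting from A we can reach A, C, D, F, G, H, I. That is one component of size 7.
Total: 2 components.

2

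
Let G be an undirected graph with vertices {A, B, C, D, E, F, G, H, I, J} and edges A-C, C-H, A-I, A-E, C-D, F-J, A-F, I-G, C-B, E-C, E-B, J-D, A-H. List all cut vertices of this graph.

Removing A increases the component count from 1 to 2, so A is a cut vertex.
Removing I increases the component count from 1 to 2, so I is a cut vertex.
By contrast removing J leaves 1 component; it is not a cut vertex. No other vertex is a cut vertex either.

A, I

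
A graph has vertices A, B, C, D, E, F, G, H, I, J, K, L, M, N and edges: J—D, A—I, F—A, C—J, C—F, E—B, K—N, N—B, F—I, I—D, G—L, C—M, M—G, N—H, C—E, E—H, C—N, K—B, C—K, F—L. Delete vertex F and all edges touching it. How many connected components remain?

With F gone, the remaining components are: {A, B, C, D, E, G, H, I, J, K, L, M, N}.
That is 1 component.

1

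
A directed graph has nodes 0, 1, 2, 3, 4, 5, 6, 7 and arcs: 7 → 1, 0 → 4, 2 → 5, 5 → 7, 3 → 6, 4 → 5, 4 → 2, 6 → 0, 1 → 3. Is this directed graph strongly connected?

Yes

From 7 we can reach every vertex (0, 1, 2, 3, 4, 5, 6, 7), and every vertex can reach 7 (0, 1, 2, 3, 4, 5, 6, 7). So the whole graph is one strongly connected component.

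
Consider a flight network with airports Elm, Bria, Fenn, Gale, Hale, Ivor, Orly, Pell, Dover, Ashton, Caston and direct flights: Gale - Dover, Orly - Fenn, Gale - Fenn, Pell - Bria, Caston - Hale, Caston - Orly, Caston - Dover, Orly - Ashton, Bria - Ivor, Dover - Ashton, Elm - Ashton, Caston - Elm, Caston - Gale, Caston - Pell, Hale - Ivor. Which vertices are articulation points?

Removing Caston increases the component count from 1 to 2, so Caston is a cut vertex.
By contrast removing Bria leaves 1 component; it is not a cut vertex. No other vertex is a cut vertex either.

Caston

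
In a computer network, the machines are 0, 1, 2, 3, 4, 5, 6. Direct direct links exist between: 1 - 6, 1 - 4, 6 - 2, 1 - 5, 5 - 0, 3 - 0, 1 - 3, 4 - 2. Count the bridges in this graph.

0

The edges on the cycle 1-3-0-5-1 are not bridges since each lies on that cycle.
Every edge lies on some cycle, so there are no bridges.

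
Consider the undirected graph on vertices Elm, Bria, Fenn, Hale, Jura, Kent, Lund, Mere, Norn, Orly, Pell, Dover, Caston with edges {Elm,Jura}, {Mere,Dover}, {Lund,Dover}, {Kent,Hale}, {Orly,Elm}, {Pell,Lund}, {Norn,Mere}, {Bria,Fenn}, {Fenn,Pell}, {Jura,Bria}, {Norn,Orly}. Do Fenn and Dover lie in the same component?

From Fenn we can reach Elm, Bria, Fenn, Jura, Lund, Mere, Norn, Orly, Pell, Dover, which includes Dover.

Yes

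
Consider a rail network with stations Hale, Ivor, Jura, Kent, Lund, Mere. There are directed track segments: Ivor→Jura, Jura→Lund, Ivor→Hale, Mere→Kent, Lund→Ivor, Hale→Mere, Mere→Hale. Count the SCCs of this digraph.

3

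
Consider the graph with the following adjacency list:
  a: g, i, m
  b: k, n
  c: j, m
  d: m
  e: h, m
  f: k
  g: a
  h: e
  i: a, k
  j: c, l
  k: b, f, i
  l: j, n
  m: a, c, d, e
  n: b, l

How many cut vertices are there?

4

Removing a increases the component count from 1 to 2, so a is a cut vertex.
Removing e increases the component count from 1 to 2, so e is a cut vertex.
Removing k increases the component count from 1 to 2, so k is a cut vertex.
Likewise m is a cut vertex.
By contrast removing b leaves 1 component; it is not a cut vertex. No other vertex is a cut vertex either.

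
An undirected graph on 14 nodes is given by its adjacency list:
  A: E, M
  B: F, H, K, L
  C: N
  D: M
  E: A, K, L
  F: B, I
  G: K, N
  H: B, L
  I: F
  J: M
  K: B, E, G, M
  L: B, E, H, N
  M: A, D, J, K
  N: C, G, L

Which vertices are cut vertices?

B, F, M, N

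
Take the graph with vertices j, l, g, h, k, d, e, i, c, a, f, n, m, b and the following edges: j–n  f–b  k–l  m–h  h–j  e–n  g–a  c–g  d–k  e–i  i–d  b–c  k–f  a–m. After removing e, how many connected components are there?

1

With e gone, the remaining components are: {a, b, c, d, f, g, h, i, j, k, l, m, n}.
That is 1 component.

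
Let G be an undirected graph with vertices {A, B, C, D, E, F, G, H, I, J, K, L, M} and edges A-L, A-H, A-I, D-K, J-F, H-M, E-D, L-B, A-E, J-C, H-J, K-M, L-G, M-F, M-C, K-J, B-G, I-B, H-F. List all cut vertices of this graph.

Removing A increases the component count from 1 to 2, so A is a cut vertex.
By contrast removing C leaves 1 component; it is not a cut vertex. No other vertex is a cut vertex either.

A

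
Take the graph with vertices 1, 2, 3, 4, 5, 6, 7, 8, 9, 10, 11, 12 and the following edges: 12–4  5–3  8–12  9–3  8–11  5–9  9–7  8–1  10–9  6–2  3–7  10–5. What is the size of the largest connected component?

Starting from 2 we can reach 2, 6. That is one component of size 2.
Starting from 1 we can reach 1, 4, 8, 11, 12. That is one component of size 5.
Starting from 3 we can reach 3, 5, 7, 9, 10. That is one component of size 5.
The largest has 5 vertices.

5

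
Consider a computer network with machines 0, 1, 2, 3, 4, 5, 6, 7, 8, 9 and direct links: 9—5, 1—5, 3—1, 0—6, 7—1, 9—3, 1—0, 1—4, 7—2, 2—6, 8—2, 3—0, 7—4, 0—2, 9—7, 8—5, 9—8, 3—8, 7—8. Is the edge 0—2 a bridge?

After removing 0—2, the path 0-6-2 still connects them, so the edge is not a bridge.

No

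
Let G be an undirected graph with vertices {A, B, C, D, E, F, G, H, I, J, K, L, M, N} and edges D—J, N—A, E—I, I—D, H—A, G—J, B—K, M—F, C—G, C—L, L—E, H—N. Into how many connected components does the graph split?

Starting from B we can reach B, K. That is one component of size 2.
Starting from F we can reach F, M. That is one component of size 2.
Starting from A we can reach A, H, N. That is one component of size 3.
Starting from C we can reach C, D, E, G, I, J, L. That is one component of size 7.
Total: 4 components.

4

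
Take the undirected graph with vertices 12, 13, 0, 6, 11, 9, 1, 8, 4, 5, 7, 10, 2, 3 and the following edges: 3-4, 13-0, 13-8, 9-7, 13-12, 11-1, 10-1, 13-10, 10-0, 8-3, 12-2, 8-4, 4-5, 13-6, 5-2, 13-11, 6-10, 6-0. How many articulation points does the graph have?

1

Removing 13 increases the component count from 2 to 3, so 13 is a cut vertex.
By contrast removing 12 leaves 2 components; it is not a cut vertex. No other vertex is a cut vertex either.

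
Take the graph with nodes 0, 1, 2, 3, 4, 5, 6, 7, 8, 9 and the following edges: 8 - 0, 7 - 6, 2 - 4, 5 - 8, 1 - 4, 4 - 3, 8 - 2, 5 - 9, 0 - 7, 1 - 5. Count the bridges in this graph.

5

The edges on the cycle 1-5-8-2-4-1 are not bridges since each lies on that cycle.
But removing 7 - 6 disconnects 7 from 6; removing 8 - 0 disconnects 8 from 0; removing 0 - 7 disconnects 0 from 7; removing 9 - 5 disconnects 9 from 5 — these are bridges.
In total 5 edges are bridges.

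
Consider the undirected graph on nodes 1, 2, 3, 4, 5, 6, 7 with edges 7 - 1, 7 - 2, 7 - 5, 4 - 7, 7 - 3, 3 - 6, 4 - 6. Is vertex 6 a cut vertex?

Deleting 6 leaves 1 component (was 1) (its neighbors 3, 4 remain connected to each other), so 6 is not a cut vertex.

No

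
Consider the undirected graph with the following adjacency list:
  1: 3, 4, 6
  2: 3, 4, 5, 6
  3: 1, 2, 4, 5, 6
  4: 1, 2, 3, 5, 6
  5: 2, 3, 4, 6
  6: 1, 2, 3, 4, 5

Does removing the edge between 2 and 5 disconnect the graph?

No

After removing 2-5, the path 2-4-5 still connects them, so the edge is not a bridge.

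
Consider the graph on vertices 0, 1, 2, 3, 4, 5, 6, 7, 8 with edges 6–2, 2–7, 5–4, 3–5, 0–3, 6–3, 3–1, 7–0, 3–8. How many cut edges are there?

The edges on the cycle 6-2-7-0-3-6 are not bridges since each lies on that cycle.
But removing 3–5 disconnects 3 from 5; removing 3–8 disconnects 3 from 8; removing 1–3 disconnects 1 from 3; removing 5–4 disconnects 5 from 4 — these are bridges.
That makes 4 bridges.

4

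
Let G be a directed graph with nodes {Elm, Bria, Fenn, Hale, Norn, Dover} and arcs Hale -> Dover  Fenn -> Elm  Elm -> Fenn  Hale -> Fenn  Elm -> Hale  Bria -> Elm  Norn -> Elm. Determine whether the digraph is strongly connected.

No

There is no directed path from Bria to Norn, so the graph is not strongly connected.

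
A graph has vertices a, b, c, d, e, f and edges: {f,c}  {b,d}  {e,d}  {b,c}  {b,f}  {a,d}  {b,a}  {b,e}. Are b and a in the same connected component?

Yes

From b we can reach a, b, c, d, e, f, which includes a.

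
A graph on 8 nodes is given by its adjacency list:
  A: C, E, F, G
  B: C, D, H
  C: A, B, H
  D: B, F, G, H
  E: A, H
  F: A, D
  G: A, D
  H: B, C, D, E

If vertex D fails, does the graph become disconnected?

No

Deleting D leaves 1 component (was 1) (its neighbors B, F, G, H remain connected to each other), so D is not a cut vertex.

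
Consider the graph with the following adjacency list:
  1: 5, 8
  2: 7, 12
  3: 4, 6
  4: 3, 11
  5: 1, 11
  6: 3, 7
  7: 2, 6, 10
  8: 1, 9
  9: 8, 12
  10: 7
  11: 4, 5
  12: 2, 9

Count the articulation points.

Removing 7 increases the component count from 1 to 2, so 7 is a cut vertex.
By contrast removing 3 leaves 1 component; it is not a cut vertex. No other vertex is a cut vertex either.

1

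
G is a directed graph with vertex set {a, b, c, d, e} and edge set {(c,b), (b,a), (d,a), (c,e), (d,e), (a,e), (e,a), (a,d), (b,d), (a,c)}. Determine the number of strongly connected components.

{a, b, c, d, e} are all mutually reachable — one SCC of size 5.
That gives 1 strongly connected component.

1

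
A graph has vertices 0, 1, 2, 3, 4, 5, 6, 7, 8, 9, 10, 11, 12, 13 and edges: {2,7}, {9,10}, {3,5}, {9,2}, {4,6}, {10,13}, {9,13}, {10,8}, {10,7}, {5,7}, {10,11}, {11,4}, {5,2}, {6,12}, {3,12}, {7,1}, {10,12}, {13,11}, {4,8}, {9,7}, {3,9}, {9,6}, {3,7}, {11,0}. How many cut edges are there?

The edges on the cycle 9-10-13-11-4-6-9 are not bridges since each lies on that cycle.
But removing 7 - 1 disconnects 7 from 1; removing 0 - 11 disconnects 0 from 11 — these are bridges.
That makes 2 bridges.

2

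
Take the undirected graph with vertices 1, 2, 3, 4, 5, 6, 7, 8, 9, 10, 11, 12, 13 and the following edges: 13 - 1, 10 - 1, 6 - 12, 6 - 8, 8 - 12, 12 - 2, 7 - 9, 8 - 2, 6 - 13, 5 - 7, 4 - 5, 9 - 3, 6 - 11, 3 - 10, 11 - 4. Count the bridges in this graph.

The edges on the cycle 6-11-4-5-7-9-3-10-1-13-6 are not bridges since each lies on that cycle.
Every edge lies on some cycle, so there are no bridges.

0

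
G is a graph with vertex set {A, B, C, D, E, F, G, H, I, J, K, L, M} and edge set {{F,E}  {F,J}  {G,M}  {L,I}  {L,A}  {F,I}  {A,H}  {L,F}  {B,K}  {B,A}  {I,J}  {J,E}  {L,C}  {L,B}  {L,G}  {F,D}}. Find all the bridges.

A-H, B-K, C-L, D-F, G-L, G-M

The edges on the cycle L-B-A-L are not bridges since each lies on that cycle.
But removing F-D disconnects F from D; removing G-L disconnects G from L; removing B-K disconnects B from K; removing C-L disconnects C from L — these are bridges.
In total 6 edges are bridges.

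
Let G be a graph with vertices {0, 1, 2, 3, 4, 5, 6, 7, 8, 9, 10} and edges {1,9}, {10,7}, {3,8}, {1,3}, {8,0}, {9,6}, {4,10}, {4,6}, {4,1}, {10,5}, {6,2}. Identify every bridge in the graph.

0-8, 1-3, 10-4, 10-5, 10-7, 2-6, 3-8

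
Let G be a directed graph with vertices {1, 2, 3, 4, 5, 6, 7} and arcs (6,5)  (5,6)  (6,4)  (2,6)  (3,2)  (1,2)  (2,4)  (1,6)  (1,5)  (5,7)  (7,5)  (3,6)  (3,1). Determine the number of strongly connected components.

{5, 6, 7} are all mutually reachable — one SCC of size 3.
{1} is an SCC by itself.
{2} is an SCC by itself.
{3} is an SCC by itself.
{4} is an SCC by itself.
That gives 5 strongly connected components.

5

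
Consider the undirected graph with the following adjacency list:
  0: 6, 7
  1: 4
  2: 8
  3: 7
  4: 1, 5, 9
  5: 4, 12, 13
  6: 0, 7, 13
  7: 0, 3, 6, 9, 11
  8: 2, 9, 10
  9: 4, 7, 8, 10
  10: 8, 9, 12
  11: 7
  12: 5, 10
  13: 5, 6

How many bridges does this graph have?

4

The edges on the cycle 7-6-13-5-12-10-8-9-7 are not bridges since each lies on that cycle.
But removing 3-7 disconnects 3 from 7; removing 4-1 disconnects 4 from 1; removing 7-11 disconnects 7 from 11; removing 2-8 disconnects 2 from 8 — these are bridges.
That makes 4 bridges.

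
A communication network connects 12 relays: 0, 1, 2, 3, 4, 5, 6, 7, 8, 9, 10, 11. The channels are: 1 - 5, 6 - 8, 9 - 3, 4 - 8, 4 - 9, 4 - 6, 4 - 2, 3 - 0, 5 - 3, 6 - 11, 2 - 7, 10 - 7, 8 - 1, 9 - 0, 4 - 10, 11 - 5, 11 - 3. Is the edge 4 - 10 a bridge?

After removing 4 - 10, the path 4-2-7-10 still connects them, so the edge is not a bridge.

No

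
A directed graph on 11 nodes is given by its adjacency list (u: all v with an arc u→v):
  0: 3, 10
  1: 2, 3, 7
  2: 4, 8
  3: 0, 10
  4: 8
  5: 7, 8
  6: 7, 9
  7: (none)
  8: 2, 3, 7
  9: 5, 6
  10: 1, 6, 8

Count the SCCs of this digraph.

2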